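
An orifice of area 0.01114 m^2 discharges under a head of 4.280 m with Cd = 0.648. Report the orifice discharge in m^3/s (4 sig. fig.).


Approach: apply the orifice equation, Q = Cd*A*sqrt(2*g*h).
Q = 0.648 * 0.01114 * sqrt(2*9.81*4.280) = 0.06615 m^3/s
Therefore the orifice discharge = 0.06615 m^3/s.


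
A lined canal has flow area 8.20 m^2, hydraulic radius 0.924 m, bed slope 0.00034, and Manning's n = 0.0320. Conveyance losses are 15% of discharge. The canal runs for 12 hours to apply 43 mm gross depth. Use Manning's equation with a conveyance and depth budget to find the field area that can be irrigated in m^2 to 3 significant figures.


Approach: apply Manning's equation with a conveyance and depth budget, Q = (1/n)*A*R^(2/3)*S^(1/2); Q_field = Q*(1-loss); Area = Q_field*t/(d/1000).
Step 1 — canal discharge (Manning's equation):
  Q = (1/0.0320) * 8.20 * 0.924^(2/3) * 0.00034^(1/2) = 4.4825 m^3/s
Step 2 — delivered flow: Q_field = 4.4825*(1 - 15/100) = 3.8101 m^3/s
Step 3 — volume delivered: V = 3.8101 * 12*3600 = 164600 m^3
Step 4 — area served: A = V / (depth/1000) = 164600 / 0.043 = 3830000 m^2
Therefore the field area that can be irrigated = 3830000 m^2.


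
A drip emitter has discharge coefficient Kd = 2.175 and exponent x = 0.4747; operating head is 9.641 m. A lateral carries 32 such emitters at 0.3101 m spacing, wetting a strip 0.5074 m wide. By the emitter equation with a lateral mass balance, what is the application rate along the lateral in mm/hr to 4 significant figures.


Approach: apply the emitter equation with a lateral mass balance, q = Kd*h^x; Q = n*q; rate = Q/(n*spacing*width).
Step 1 — single emitter flow (q = Kd*h^x):
  q = 2.175 * 9.641^0.4747 = 6.37708 L/hr
Step 2 — total lateral flow: Q = 32 * 6.37708 = 204.067 L/hr
Step 3 — wetted area: A = 32 * 0.3101 * 0.5074 = 5.03503 m^2
Step 4 — application rate: Q/A = 204.067/5.03503 = 40.53 mm/hr
Therefore the application rate along the lateral = 40.53 mm/hr.


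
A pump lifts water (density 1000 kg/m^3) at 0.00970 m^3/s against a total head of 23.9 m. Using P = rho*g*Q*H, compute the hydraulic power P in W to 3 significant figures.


P = 1000 * 9.81 * 0.00970 * 23.9 = 2270 W
Therefore the hydraulic power P = 2270 W.


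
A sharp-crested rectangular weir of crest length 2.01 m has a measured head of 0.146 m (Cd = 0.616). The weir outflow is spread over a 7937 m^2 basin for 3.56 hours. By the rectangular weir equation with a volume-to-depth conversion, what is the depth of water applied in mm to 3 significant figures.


Approach: apply the rectangular weir equation with a volume-to-depth conversion, Q = (2/3)*Cd*L*sqrt(2g)*H^1.5; d = Q*t/A * 1000.
Step 1 — weir discharge:
  Q = (2/3)*0.616*2.01*sqrt(2*9.81)*0.146^1.5 = 0.20397 m^3/s
Step 2 — volume: V = 0.20397 * 3.56*3600 = 2614.1 m^3
Step 3 — depth: d = V/A * 1000 = 2614.1/7937 * 1000 = 329 mm
Therefore the depth of water applied = 329 mm.


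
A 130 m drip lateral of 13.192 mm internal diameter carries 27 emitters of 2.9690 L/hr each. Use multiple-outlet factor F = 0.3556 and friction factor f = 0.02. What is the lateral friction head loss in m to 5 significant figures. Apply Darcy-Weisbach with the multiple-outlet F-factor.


Approach: apply Darcy-Weisbach with the multiple-outlet F-factor, Q = n*q/(3600*1000) m^3/s; v = Q/A; hf = F*f*(L/D)*(v^2/(2g)).
Q = 27*2.9690/(3600*1000) = 2.226750e-05 m^3/s
A = pi*(13.192e-3/2)^2 = 1.366820e-04 m^2, so v = Q/A = 0.1629147 m/s
hf = 0.3556*0.02*(130/0.013192)*(0.1629147^2/(2*9.81)) = 0.094808 m
Therefore the lateral friction head loss = 0.094808 m.


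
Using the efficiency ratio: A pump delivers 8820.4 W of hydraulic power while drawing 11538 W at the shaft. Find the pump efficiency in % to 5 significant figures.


Approach: apply the efficiency ratio, eta = (P_out/P_in)*100.
eta = (8820.4 / 11538) * 100 = 76.447 %
Therefore the pump efficiency = 76.447 %.


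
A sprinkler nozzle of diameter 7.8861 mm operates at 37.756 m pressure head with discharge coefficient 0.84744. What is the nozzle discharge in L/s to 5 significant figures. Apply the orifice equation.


Approach: apply the orifice equation, Q = Cd*A*sqrt(2*g*h), A = pi*(d/2)^2.
A = pi*(7.8861e-3/2)^2 = 4.884436e-05 m^2
Q = 0.84744 * 4.884436e-05 * sqrt(2*9.81*37.756) * 1000 = 1.1266 L/s
Therefore the nozzle discharge = 1.1266 L/s.


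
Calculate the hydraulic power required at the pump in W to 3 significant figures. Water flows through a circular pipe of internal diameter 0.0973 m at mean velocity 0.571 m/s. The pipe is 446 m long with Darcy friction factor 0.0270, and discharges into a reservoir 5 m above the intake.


Approach: apply continuity + Darcy-Weisbach + hydraulic power, Q = A*v; hf = f*(L/D)*(v^2/(2g)); H = static + hf; P = rho*g*Q*H.
Step 1 — flow rate (continuity, Q = A*v):
  A = pi*(0.0973/2)^2 = 0.0074356 m^2
  Q = 0.0074356 * 0.571 = 0.0042457 m^3/s
Step 2 — friction head loss (Darcy-Weisbach):
  hf = 0.0270 * (446/0.0973) * (0.571^2 / (2*9.81))
  hf = 2.0566 m
Step 3 — total head: H = 5 + 2.0566 = 7.0566 m
Step 4 — hydraulic power (P = rho*g*Q*H):
  P = 1000 * 9.81 * 0.0042457 * 7.0566 = 294 W
Therefore the hydraulic power required at the pump = 294 W.


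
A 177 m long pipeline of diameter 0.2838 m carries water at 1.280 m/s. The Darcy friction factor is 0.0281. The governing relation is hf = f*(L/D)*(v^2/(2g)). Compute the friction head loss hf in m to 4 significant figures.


hf = 0.0281 * (177/0.2838) * (1.280^2 / (2*9.81))
hf = 1.463 m
Therefore the friction head loss hf = 1.463 m.


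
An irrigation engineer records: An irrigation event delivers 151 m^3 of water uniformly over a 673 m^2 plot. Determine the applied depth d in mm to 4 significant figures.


Approach: apply depth from volume over area, d = (V/A)*1000.
d = (151 / 673) * 1000 = 224.4 mm
Therefore the applied depth d = 224.4 mm.


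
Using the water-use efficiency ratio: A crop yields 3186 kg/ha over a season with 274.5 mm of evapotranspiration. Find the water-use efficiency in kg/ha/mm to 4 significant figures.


Approach: apply the water-use efficiency ratio, WUE = yield/ET.
WUE = 3186 / 274.5 = 11.61 kg/ha/mm
Therefore the water-use efficiency = 11.61 kg/ha/mm.


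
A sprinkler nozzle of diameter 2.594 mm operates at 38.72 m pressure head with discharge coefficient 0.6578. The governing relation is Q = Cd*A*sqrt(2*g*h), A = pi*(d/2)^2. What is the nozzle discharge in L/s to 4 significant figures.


A = pi*(2.594e-3/2)^2 = 5.28482e-06 m^2
Q = 0.6578 * 5.28482e-06 * sqrt(2*9.81*38.72) * 1000 = 0.09582 L/s
Therefore the nozzle discharge = 0.09582 L/s.


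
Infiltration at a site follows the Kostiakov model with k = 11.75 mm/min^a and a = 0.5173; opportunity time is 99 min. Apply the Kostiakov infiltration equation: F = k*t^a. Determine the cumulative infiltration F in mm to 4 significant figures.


F = 11.75 * 99^0.5173 = 126.6 mm
Therefore the cumulative infiltration F = 126.6 mm.


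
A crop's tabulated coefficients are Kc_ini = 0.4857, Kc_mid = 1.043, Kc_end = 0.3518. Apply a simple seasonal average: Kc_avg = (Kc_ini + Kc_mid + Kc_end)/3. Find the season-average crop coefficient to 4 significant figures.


Kc_avg = (0.4857 + 1.043 + 0.3518)/3 = 0.6268
Therefore the season-average crop coefficient = 0.6268.


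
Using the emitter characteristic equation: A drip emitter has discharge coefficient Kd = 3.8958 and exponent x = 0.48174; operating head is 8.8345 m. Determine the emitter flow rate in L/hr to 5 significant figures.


Approach: apply the emitter characteristic equation, q = Kd * h^x.
q = 3.8958 * 8.8345^0.48174 = 11.128 L/hr
Therefore the emitter flow rate = 11.128 L/hr.


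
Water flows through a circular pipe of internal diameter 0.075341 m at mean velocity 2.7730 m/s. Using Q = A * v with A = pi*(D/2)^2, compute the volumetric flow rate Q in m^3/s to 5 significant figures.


A = pi*(0.075341/2)^2 = 0.004458129 m^2
Q = 0.004458129 * 2.7730 = 0.012362 m^3/s
Therefore the volumetric flow rate Q = 0.012362 m^3/s.


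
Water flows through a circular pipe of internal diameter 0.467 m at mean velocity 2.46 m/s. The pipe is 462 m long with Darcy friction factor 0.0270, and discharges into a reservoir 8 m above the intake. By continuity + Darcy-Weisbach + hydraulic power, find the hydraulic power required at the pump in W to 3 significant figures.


Approach: apply continuity + Darcy-Weisbach + hydraulic power, Q = A*v; hf = f*(L/D)*(v^2/(2g)); H = static + hf; P = rho*g*Q*H.
Step 1 — flow rate (continuity, Q = A*v):
  A = pi*(0.467/2)^2 = 0.17129 m^2
  Q = 0.17129 * 2.46 = 0.42137 m^3/s
Step 2 — friction head loss (Darcy-Weisbach):
  hf = 0.0270 * (462/0.467) * (2.46^2 / (2*9.81))
  hf = 8.2387 m
Step 3 — total head: H = 8 + 8.2387 = 16.239 m
Step 4 — hydraulic power (P = rho*g*Q*H):
  P = 1000 * 9.81 * 0.42137 * 16.239 = 67100 W
Therefore the hydraulic power required at the pump = 67100 W.


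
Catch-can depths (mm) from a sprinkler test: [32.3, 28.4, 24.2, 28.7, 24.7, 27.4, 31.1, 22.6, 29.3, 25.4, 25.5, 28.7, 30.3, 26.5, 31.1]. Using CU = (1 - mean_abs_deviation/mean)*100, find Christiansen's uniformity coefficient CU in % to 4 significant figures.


mean = 27.7467 mm
mean |d_i - mean| = 2.39022 mm
CU = (1 - 2.39022/27.7467)*100 = 91.39 %
Therefore Christiansen's uniformity coefficient CU = 91.39 %.


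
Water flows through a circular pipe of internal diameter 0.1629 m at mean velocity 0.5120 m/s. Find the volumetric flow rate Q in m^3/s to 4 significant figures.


Approach: apply the continuity equation for pipe flow, Q = A * v with A = pi*(D/2)^2.
A = pi*(0.1629/2)^2 = 0.0208416 m^2
Q = 0.0208416 * 0.5120 = 0.01067 m^3/s
Therefore the volumetric flow rate Q = 0.01067 m^3/s.


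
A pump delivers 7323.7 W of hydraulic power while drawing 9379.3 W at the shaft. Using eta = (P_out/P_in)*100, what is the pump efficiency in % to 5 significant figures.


eta = (7323.7 / 9379.3) * 100 = 78.084 %
Therefore the pump efficiency = 78.084 %.


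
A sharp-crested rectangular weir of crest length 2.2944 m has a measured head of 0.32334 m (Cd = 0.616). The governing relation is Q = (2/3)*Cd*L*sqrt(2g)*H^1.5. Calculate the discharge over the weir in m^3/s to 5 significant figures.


Q = (2/3)*0.616*2.2944*sqrt(2*9.81)*0.32334^1.5 = 0.76736 m^3/s
Therefore the discharge over the weir = 0.76736 m^3/s.


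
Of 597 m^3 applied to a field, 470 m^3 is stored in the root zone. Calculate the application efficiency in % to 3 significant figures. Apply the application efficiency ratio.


Approach: apply the application efficiency ratio, Ea = (stored/applied)*100.
Ea = (470/597)*100 = 78.7 %
Therefore the application efficiency = 78.7 %.


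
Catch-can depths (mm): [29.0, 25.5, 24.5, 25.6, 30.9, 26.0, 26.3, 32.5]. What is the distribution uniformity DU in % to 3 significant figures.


Approach: apply the low-quarter distribution uniformity, DU = (mean of lowest quarter of readings / overall mean)*100.
sorted lowest 2 of 8: [24.5, 25.5] -> mean = 25.000 mm
overall mean = 27.538 mm
DU = (25.000/27.538)*100 = 90.8 %
Therefore the distribution uniformity DU = 90.8 %.


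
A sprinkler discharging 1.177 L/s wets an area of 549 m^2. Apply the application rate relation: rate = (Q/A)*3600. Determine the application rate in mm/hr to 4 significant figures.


rate = (1.177 / 549) * 3600 = 7.718 mm/hr
Therefore the application rate = 7.718 mm/hr.


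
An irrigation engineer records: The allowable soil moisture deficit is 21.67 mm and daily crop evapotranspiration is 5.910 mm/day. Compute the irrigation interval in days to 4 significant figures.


Approach: apply the irrigation interval relation, interval = SMD / ETc.
interval = 21.67 / 5.910 = 3.667 days
Therefore the irrigation interval = 3.667 days.


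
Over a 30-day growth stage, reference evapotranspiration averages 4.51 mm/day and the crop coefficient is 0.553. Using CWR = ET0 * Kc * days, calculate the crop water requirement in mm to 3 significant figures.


CWR = 4.51 * 0.553 * 30 = 74.8 mm
Therefore the crop water requirement = 74.8 mm.


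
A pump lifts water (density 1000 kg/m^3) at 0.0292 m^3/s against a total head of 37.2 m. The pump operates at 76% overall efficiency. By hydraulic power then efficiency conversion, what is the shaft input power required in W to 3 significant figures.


Approach: apply hydraulic power then efficiency conversion, P = rho*g*Q*H; P_in = P/eta.
Step 1 — hydraulic power (P = rho*g*Q*H):
  P = 1000 * 9.81 * 0.0292 * 37.2 = 10656 W
Step 2 — input power: P_in = P/eta = 10656 / 0.76 = 14000 W
Therefore the shaft input power required = 14000 W.


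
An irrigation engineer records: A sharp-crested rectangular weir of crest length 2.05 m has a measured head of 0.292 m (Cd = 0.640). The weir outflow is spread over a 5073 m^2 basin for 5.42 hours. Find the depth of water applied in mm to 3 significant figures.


Approach: apply the rectangular weir equation with a volume-to-depth conversion, Q = (2/3)*Cd*L*sqrt(2g)*H^1.5; d = Q*t/A * 1000.
Step 1 — weir discharge:
  Q = (2/3)*0.640*2.05*sqrt(2*9.81)*0.292^1.5 = 0.61132 m^3/s
Step 2 — volume: V = 0.61132 * 5.42*3600 = 11928 m^3
Step 3 — depth: d = V/A * 1000 = 11928/5073 * 1000 = 2350 mm
Therefore the depth of water applied = 2350 mm.


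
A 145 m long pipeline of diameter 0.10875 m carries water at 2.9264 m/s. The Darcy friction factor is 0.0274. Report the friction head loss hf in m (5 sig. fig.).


Approach: apply the Darcy-Weisbach equation, hf = f*(L/D)*(v^2/(2g)).
hf = 0.0274 * (145/0.10875) * (2.9264^2 / (2*9.81))
hf = 15.946 m
Therefore the friction head loss hf = 15.946 m.


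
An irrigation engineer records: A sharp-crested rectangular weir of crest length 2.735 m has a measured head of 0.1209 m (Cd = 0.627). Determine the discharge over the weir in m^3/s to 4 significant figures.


Approach: apply the rectangular weir equation, Q = (2/3)*Cd*L*sqrt(2g)*H^1.5.
Q = (2/3)*0.627*2.735*sqrt(2*9.81)*0.1209^1.5 = 0.2129 m^3/s
Therefore the discharge over the weir = 0.2129 m^3/s.


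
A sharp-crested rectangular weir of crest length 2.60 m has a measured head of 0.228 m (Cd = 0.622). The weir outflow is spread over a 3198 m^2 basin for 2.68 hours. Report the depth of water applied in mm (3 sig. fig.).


Approach: apply the rectangular weir equation with a volume-to-depth conversion, Q = (2/3)*Cd*L*sqrt(2g)*H^1.5; d = Q*t/A * 1000.
Step 1 — weir discharge:
  Q = (2/3)*0.622*2.60*sqrt(2*9.81)*0.228^1.5 = 0.51991 m^3/s
Step 2 — volume: V = 0.51991 * 2.68*3600 = 5016.0 m^3
Step 3 — depth: d = V/A * 1000 = 5016.0/3198 * 1000 = 1570 mm
Therefore the depth of water applied = 1570 mm.


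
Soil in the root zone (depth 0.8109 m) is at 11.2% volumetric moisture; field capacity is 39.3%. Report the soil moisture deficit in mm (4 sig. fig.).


Approach: apply the soil moisture deficit relation, SMD = (FC - theta)/100 * depth * 1000.
SMD = (39.3 - 11.2)/100 * 0.8109 * 1000 = 227.9 mm
Therefore the soil moisture deficit = 227.9 mm.


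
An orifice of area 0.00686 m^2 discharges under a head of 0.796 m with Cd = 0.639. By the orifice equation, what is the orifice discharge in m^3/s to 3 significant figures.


Approach: apply the orifice equation, Q = Cd*A*sqrt(2*g*h).
Q = 0.639 * 0.00686 * sqrt(2*9.81*0.796) = 0.0173 m^3/s
Therefore the orifice discharge = 0.0173 m^3/s.


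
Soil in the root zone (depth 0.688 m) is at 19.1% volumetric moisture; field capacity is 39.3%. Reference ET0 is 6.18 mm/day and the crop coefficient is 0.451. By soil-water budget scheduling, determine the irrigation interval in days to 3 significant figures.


Approach: apply soil-water budget scheduling, SMD = (FC-theta)/100*depth*1000; ETc = ET0*Kc; interval = SMD/ETc.
Step 1 — soil moisture deficit:
  SMD = (39.3 - 19.1)/100 * 0.688 * 1000 = 138.98 mm
Step 2 — daily crop ET (ETc = ET0*Kc):
  ETc = 6.18 * 0.451 = 2.7872 mm/day
Step 3 — irrigation interval (SMD/ETc):
  interval = 138.98 / 2.7872 = 49.9 days
Therefore the irrigation interval = 49.9 days.


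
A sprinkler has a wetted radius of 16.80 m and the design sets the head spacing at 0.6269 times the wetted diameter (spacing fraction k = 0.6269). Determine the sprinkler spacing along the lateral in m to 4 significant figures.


Approach: apply the sprinkler spacing rule (spacing as a fraction of wetted diameter), S = k*(2*R).
S = 0.6269 * (2 * 16.80) = 21.06 m
Therefore the sprinkler spacing along the lateral = 21.06 m.


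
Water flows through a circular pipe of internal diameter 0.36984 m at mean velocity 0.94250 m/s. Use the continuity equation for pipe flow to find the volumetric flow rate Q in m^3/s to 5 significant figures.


Approach: apply the continuity equation for pipe flow, Q = A * v with A = pi*(D/2)^2.
A = pi*(0.36984/2)^2 = 0.1074280 m^2
Q = 0.1074280 * 0.94250 = 0.10125 m^3/s
Therefore the volumetric flow rate Q = 0.10125 m^3/s.


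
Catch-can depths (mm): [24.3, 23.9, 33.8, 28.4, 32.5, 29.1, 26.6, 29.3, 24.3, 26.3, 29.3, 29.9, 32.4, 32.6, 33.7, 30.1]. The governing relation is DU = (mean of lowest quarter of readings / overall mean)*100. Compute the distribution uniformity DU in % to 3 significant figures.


sorted lowest 4 of 16: [23.9, 24.3, 24.3, 26.3] -> mean = 24.700 mm
overall mean = 29.156 mm
DU = (24.700/29.156)*100 = 84.7 %
Therefore the distribution uniformity DU = 84.7 %.


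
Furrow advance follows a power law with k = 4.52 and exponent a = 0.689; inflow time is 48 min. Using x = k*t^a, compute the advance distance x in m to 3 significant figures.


x = 4.52 * 48^0.689 = 65.1 m
Therefore the advance distance x = 65.1 m.


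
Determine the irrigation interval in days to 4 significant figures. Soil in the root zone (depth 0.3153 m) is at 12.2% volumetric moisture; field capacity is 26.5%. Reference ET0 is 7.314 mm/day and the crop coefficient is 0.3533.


Approach: apply soil-water budget scheduling, SMD = (FC-theta)/100*depth*1000; ETc = ET0*Kc; interval = SMD/ETc.
Step 1 — soil moisture deficit:
  SMD = (26.5 - 12.2)/100 * 0.3153 * 1000 = 45.0879 mm
Step 2 — daily crop ET (ETc = ET0*Kc):
  ETc = 7.314 * 0.3533 = 2.58404 mm/day
Step 3 — irrigation interval (SMD/ETc):
  interval = 45.0879 / 2.58404 = 17.45 days
Therefore the irrigation interval = 17.45 days.


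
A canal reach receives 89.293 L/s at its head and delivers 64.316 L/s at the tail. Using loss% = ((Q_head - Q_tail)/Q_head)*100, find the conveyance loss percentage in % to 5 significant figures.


loss = ((89.293 - 64.316)/89.293)*100 = 27.972 %
Therefore the conveyance loss percentage = 27.972 %.


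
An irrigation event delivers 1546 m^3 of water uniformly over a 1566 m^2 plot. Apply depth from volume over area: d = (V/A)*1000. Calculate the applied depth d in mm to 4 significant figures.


d = (1546 / 1566) * 1000 = 987.2 mm
Therefore the applied depth d = 987.2 mm.


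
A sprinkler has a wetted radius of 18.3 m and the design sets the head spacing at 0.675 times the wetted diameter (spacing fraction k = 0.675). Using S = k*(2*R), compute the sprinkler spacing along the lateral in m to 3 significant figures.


S = 0.675 * (2 * 18.3) = 24.7 m
Therefore the sprinkler spacing along the lateral = 24.7 m.


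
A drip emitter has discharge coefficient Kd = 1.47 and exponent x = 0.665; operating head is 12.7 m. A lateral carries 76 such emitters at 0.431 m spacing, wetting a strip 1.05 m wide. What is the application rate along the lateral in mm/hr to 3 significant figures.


Approach: apply the emitter equation with a lateral mass balance, q = Kd*h^x; Q = n*q; rate = Q/(n*spacing*width).
Step 1 — single emitter flow (q = Kd*h^x):
  q = 1.47 * 12.7^0.665 = 7.9680 L/hr
Step 2 — total lateral flow: Q = 76 * 7.9680 = 605.56 L/hr
Step 3 — wetted area: A = 76 * 0.431 * 1.05 = 34.394 m^2
Step 4 — application rate: Q/A = 605.56/34.394 = 17.6 mm/hr
Therefore the application rate along the lateral = 17.6 mm/hr.


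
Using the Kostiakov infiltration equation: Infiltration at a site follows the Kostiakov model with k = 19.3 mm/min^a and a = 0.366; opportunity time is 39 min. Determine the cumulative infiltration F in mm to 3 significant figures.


Approach: apply the Kostiakov infiltration equation, F = k*t^a.
F = 19.3 * 39^0.366 = 73.8 mm
Therefore the cumulative infiltration F = 73.8 mm.


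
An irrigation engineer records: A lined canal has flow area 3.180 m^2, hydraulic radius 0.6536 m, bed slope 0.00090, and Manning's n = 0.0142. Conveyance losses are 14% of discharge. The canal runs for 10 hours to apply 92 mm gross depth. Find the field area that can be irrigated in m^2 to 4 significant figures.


Approach: apply Manning's equation with a conveyance and depth budget, Q = (1/n)*A*R^(2/3)*S^(1/2); Q_field = Q*(1-loss); Area = Q_field*t/(d/1000).
Step 1 — canal discharge (Manning's equation):
  Q = (1/0.0142) * 3.180 * 0.6536^(2/3) * 0.00090^(1/2) = 5.05982 m^3/s
Step 2 — delivered flow: Q_field = 5.05982*(1 - 14/100) = 4.35144 m^3/s
Step 3 — volume delivered: V = 4.35144 * 10*3600 = 156652 m^3
Step 4 — area served: A = V / (depth/1000) = 156652 / 0.092 = 1703000 m^2
Therefore the field area that can be irrigated = 1703000 m^2.


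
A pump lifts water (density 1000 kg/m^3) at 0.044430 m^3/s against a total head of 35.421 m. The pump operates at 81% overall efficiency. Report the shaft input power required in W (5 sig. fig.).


Approach: apply hydraulic power then efficiency conversion, P = rho*g*Q*H; P_in = P/eta.
Step 1 — hydraulic power (P = rho*g*Q*H):
  P = 1000 * 9.81 * 0.044430 * 35.421 = 15438.54 W
Step 2 — input power: P_in = P/eta = 15438.54 / 0.81 = 19060 W
Therefore the shaft input power required = 19060 W.


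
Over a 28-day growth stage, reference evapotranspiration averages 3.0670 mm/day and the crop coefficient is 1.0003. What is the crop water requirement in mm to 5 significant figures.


Approach: apply the crop water requirement relation, CWR = ET0 * Kc * days.
CWR = 3.0670 * 1.0003 * 28 = 85.902 mm
Therefore the crop water requirement = 85.902 mm.


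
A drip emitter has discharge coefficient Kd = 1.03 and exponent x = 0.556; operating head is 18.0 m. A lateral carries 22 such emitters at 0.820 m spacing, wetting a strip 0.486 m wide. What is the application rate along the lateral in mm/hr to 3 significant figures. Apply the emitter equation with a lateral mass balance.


Approach: apply the emitter equation with a lateral mass balance, q = Kd*h^x; Q = n*q; rate = Q/(n*spacing*width).
Step 1 — single emitter flow (q = Kd*h^x):
  q = 1.03 * 18.0^0.556 = 5.1377 L/hr
Step 2 — total lateral flow: Q = 22 * 5.1377 = 113.03 L/hr
Step 3 — wetted area: A = 22 * 0.820 * 0.486 = 8.7674 m^2
Step 4 — application rate: Q/A = 113.03/8.7674 = 12.9 mm/hr
Therefore the application rate along the lateral = 12.9 mm/hr.


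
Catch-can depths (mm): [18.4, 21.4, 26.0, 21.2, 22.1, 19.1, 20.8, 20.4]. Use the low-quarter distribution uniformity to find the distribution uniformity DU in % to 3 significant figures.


Approach: apply the low-quarter distribution uniformity, DU = (mean of lowest quarter of readings / overall mean)*100.
sorted lowest 2 of 8: [18.4, 19.1] -> mean = 18.750 mm
overall mean = 21.175 mm
DU = (18.750/21.175)*100 = 88.5 %
Therefore the distribution uniformity DU = 88.5 %.


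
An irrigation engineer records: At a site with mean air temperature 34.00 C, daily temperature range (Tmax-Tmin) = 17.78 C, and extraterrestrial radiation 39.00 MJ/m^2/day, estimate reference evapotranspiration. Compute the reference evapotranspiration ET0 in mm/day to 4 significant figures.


Approach: apply the Hargreaves-Samani method, ET0 = 0.0023*(Tmean+17.8)*sqrt(Tmax-Tmin)*0.408*Ra.
ET0 = 0.0023*(34.00+17.8)*sqrt(17.78)*0.408*39.00 = 7.994 mm/day
Therefore the reference evapotranspiration ET0 = 7.994 mm/day.


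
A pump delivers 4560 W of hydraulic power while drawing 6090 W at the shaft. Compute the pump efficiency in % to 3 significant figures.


Approach: apply the efficiency ratio, eta = (P_out/P_in)*100.
eta = (4560 / 6090) * 100 = 74.9 %
Therefore the pump efficiency = 74.9 %.


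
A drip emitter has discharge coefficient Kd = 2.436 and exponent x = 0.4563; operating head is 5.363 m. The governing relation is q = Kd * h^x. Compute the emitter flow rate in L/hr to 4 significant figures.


q = 2.436 * 5.363^0.4563 = 5.242 L/hr
Therefore the emitter flow rate = 5.242 L/hr.


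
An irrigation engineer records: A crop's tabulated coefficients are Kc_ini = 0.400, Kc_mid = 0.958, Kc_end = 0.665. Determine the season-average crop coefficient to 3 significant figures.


Approach: apply a simple seasonal average, Kc_avg = (Kc_ini + Kc_mid + Kc_end)/3.
Kc_avg = (0.400 + 0.958 + 0.665)/3 = 0.674
Therefore the season-average crop coefficient = 0.674.


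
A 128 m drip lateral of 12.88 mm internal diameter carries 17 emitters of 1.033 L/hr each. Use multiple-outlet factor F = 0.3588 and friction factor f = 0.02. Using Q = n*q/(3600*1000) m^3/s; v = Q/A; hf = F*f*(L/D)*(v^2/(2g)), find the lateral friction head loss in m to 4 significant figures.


Q = 17*1.033/(3600*1000) = 4.87806e-06 m^3/s
A = pi*(12.88e-3/2)^2 = 1.30293e-04 m^2, so v = Q/A = 0.0374391 m/s
hf = 0.3588*0.02*(128/0.01288)*(0.0374391^2/(2*9.81)) = 0.005095 m
Therefore the lateral friction head loss = 0.005095 m.


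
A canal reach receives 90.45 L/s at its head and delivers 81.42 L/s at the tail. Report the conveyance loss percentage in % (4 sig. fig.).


Approach: apply the conveyance loss ratio, loss% = ((Q_head - Q_tail)/Q_head)*100.
loss = ((90.45 - 81.42)/90.45)*100 = 9.983 %
Therefore the conveyance loss percentage = 9.983 %.


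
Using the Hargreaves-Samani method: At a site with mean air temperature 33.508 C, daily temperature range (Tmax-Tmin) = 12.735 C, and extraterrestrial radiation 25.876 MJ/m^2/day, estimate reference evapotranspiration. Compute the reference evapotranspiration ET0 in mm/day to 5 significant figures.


Approach: apply the Hargreaves-Samani method, ET0 = 0.0023*(Tmean+17.8)*sqrt(Tmax-Tmin)*0.408*Ra.
ET0 = 0.0023*(33.508+17.8)*sqrt(12.735)*0.408*25.876 = 4.4460 mm/day
Therefore the reference evapotranspiration ET0 = 4.4460 mm/day.


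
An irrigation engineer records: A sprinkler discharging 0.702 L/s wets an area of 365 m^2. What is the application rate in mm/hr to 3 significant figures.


Approach: apply the application rate relation, rate = (Q/A)*3600.
rate = (0.702 / 365) * 3600 = 6.92 mm/hr
Therefore the application rate = 6.92 mm/hr.


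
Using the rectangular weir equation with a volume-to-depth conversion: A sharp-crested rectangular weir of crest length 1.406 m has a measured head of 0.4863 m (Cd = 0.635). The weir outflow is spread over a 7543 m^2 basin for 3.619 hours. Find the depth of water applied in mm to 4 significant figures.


Approach: apply the rectangular weir equation with a volume-to-depth conversion, Q = (2/3)*Cd*L*sqrt(2g)*H^1.5; d = Q*t/A * 1000.
Step 1 — weir discharge:
  Q = (2/3)*0.635*1.406*sqrt(2*9.81)*0.4863^1.5 = 0.894074 m^3/s
Step 2 — volume: V = 0.894074 * 3.619*3600 = 11648.4 m^3
Step 3 — depth: d = V/A * 1000 = 11648.4/7543 * 1000 = 1544 mm
Therefore the depth of water applied = 1544 mm.


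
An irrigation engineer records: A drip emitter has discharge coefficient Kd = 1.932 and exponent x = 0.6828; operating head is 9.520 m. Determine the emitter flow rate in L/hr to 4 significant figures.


Approach: apply the emitter characteristic equation, q = Kd * h^x.
q = 1.932 * 9.520^0.6828 = 9.000 L/hr
Therefore the emitter flow rate = 9.000 L/hr.


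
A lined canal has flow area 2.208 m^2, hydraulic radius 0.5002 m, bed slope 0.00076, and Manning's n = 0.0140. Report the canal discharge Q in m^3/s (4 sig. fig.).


Approach: apply Manning's equation, Q = (1/n)*A*R^(2/3)*S^(1/2).
Q = (1/0.0140) * 2.208 * 0.5002^(2/3) * 0.00076^(1/2) = 2.740 m^3/s
Therefore the canal discharge Q = 2.740 m^3/s.


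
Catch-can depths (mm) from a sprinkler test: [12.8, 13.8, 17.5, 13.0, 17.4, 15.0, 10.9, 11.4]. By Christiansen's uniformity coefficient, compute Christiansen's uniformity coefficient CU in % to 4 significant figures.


Approach: apply Christiansen's uniformity coefficient, CU = (1 - mean_abs_deviation/mean)*100.
mean = 13.9750 mm
mean |d_i - mean| = 1.99375 mm
CU = (1 - 1.99375/13.9750)*100 = 85.73 %
Therefore Christiansen's uniformity coefficient CU = 85.73 %.


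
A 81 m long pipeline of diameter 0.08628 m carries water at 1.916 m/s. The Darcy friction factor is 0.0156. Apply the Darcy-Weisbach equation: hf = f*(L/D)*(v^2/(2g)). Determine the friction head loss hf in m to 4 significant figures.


hf = 0.0156 * (81/0.08628) * (1.916^2 / (2*9.81))
hf = 2.740 m
Therefore the friction head loss hf = 2.740 m.


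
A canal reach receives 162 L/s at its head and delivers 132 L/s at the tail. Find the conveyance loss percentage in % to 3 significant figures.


Approach: apply the conveyance loss ratio, loss% = ((Q_head - Q_tail)/Q_head)*100.
loss = ((162 - 132)/162)*100 = 18.5 %
Therefore the conveyance loss percentage = 18.5 %.


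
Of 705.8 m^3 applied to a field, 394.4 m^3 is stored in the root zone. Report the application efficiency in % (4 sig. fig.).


Approach: apply the application efficiency ratio, Ea = (stored/applied)*100.
Ea = (394.4/705.8)*100 = 55.88 %
Therefore the application efficiency = 55.88 %.


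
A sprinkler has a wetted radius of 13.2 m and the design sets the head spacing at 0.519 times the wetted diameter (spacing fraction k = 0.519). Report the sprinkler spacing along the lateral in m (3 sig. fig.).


Approach: apply the sprinkler spacing rule (spacing as a fraction of wetted diameter), S = k*(2*R).
S = 0.519 * (2 * 13.2) = 13.7 m
Therefore the sprinkler spacing along the lateral = 13.7 m.


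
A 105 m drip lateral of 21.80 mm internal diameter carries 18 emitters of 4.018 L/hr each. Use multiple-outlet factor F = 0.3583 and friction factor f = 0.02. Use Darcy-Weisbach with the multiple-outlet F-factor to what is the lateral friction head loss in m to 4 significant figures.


Approach: apply Darcy-Weisbach with the multiple-outlet F-factor, Q = n*q/(3600*1000) m^3/s; v = Q/A; hf = F*f*(L/D)*(v^2/(2g)).
Q = 18*4.018/(3600*1000) = 2.00900e-05 m^3/s
A = pi*(21.80e-3/2)^2 = 3.73253e-04 m^2, so v = Q/A = 0.0538241 m/s
hf = 0.3583*0.02*(105/0.02180)*(0.0538241^2/(2*9.81)) = 0.005096 m
Therefore the lateral friction head loss = 0.005096 m.


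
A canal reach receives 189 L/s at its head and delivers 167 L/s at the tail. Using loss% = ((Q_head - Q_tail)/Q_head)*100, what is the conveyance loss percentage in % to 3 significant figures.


loss = ((189 - 167)/189)*100 = 11.6 %
Therefore the conveyance loss percentage = 11.6 %.


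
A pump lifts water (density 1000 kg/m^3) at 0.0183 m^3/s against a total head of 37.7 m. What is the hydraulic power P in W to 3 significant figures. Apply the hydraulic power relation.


Approach: apply the hydraulic power relation, P = rho*g*Q*H.
P = 1000 * 9.81 * 0.0183 * 37.7 = 6770 W
Therefore the hydraulic power P = 6770 W.


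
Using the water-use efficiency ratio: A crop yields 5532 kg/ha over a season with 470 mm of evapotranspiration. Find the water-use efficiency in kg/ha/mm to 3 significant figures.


Approach: apply the water-use efficiency ratio, WUE = yield/ET.
WUE = 5532 / 470 = 11.8 kg/ha/mm
Therefore the water-use efficiency = 11.8 kg/ha/mm.


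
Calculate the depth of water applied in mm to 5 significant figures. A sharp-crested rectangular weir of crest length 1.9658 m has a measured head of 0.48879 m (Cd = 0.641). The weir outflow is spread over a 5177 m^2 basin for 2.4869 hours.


Approach: apply the rectangular weir equation with a volume-to-depth conversion, Q = (2/3)*Cd*L*sqrt(2g)*H^1.5; d = Q*t/A * 1000.
Step 1 — weir discharge:
  Q = (2/3)*0.641*1.9658*sqrt(2*9.81)*0.48879^1.5 = 1.271566 m^3/s
Step 2 — volume: V = 1.271566 * 2.4869*3600 = 11384.13 m^3
Step 3 — depth: d = V/A * 1000 = 11384.13/5177 * 1000 = 2199.0 mm
Therefore the depth of water applied = 2199.0 mm.


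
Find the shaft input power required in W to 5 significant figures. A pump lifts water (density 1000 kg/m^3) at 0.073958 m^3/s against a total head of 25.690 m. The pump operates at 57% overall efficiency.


Approach: apply hydraulic power then efficiency conversion, P = rho*g*Q*H; P_in = P/eta.
Step 1 — hydraulic power (P = rho*g*Q*H):
  P = 1000 * 9.81 * 0.073958 * 25.690 = 18638.81 W
Step 2 — input power: P_in = P/eta = 18638.81 / 0.57 = 32700 W
Therefore the shaft input power required = 32700 W.


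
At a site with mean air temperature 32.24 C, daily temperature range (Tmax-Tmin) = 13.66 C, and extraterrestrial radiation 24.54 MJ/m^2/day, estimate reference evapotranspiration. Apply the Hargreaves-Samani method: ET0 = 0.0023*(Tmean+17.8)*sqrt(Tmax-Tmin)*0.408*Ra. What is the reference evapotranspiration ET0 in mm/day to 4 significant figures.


ET0 = 0.0023*(32.24+17.8)*sqrt(13.66)*0.408*24.54 = 4.259 mm/day
Therefore the reference evapotranspiration ET0 = 4.259 mm/day.


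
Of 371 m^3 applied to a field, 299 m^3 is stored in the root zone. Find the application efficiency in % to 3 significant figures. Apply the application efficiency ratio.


Approach: apply the application efficiency ratio, Ea = (stored/applied)*100.
Ea = (299/371)*100 = 80.6 %
Therefore the application efficiency = 80.6 %.


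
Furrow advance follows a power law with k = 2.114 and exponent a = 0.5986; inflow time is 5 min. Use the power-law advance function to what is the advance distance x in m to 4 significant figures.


Approach: apply the power-law advance function, x = k*t^a.
x = 2.114 * 5^0.5986 = 5.540 m
Therefore the advance distance x = 5.540 m.


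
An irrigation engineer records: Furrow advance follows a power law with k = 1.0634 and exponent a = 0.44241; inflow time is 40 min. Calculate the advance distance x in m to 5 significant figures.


Approach: apply the power-law advance function, x = k*t^a.
x = 1.0634 * 40^0.44241 = 5.4383 m
Therefore the advance distance x = 5.4383 m.


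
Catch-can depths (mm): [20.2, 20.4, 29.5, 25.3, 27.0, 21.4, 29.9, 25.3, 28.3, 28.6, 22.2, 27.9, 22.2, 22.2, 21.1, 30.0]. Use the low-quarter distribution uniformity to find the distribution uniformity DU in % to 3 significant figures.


Approach: apply the low-quarter distribution uniformity, DU = (mean of lowest quarter of readings / overall mean)*100.
sorted lowest 4 of 16: [20.2, 20.4, 21.1, 21.4] -> mean = 20.775 mm
overall mean = 25.094 mm
DU = (20.775/25.094)*100 = 82.8 %
Therefore the distribution uniformity DU = 82.8 %.


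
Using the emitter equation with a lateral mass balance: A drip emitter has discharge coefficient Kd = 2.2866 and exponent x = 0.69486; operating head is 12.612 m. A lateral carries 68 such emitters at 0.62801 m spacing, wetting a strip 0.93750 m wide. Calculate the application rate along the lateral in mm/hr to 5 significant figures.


Approach: apply the emitter equation with a lateral mass balance, q = Kd*h^x; Q = n*q; rate = Q/(n*spacing*width).
Step 1 — single emitter flow (q = Kd*h^x):
  q = 2.2866 * 12.612^0.69486 = 13.30702 L/hr
Step 2 — total lateral flow: Q = 68 * 13.30702 = 904.8776 L/hr
Step 3 — wetted area: A = 68 * 0.62801 * 0.93750 = 40.03564 m^2
Step 4 — application rate: Q/A = 904.8776/40.03564 = 22.602 mm/hr
Therefore the application rate along the lateral = 22.602 mm/hr.


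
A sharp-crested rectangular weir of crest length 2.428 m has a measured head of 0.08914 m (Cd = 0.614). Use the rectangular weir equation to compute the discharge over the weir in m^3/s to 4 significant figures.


Approach: apply the rectangular weir equation, Q = (2/3)*Cd*L*sqrt(2g)*H^1.5.
Q = (2/3)*0.614*2.428*sqrt(2*9.81)*0.08914^1.5 = 0.1172 m^3/s
Therefore the discharge over the weir = 0.1172 m^3/s.


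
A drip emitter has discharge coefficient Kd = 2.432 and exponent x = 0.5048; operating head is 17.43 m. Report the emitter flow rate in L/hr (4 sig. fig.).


Approach: apply the emitter characteristic equation, q = Kd * h^x.
q = 2.432 * 17.43^0.5048 = 10.29 L/hr
Therefore the emitter flow rate = 10.29 L/hr.


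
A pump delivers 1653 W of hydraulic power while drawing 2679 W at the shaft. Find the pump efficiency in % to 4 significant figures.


Approach: apply the efficiency ratio, eta = (P_out/P_in)*100.
eta = (1653 / 2679) * 100 = 61.70 %
Therefore the pump efficiency = 61.70 %.


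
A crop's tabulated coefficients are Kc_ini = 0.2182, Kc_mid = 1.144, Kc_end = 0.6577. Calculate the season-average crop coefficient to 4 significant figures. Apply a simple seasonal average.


Approach: apply a simple seasonal average, Kc_avg = (Kc_ini + Kc_mid + Kc_end)/3.
Kc_avg = (0.2182 + 1.144 + 0.6577)/3 = 0.6733
Therefore the season-average crop coefficient = 0.6733.


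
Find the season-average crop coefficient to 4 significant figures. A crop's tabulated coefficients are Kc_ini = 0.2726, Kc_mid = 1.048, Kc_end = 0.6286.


Approach: apply a simple seasonal average, Kc_avg = (Kc_ini + Kc_mid + Kc_end)/3.
Kc_avg = (0.2726 + 1.048 + 0.6286)/3 = 0.6497
Therefore the season-average crop coefficient = 0.6497.


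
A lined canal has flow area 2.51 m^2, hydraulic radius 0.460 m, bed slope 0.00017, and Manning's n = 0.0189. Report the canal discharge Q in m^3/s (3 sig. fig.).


Approach: apply Manning's equation, Q = (1/n)*A*R^(2/3)*S^(1/2).
Q = (1/0.0189) * 2.51 * 0.460^(2/3) * 0.00017^(1/2) = 1.03 m^3/s
Therefore the canal discharge Q = 1.03 m^3/s.


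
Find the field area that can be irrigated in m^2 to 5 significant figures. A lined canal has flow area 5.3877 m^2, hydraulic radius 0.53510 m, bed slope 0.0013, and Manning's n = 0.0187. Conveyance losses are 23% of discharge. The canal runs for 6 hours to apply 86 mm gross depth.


Approach: apply Manning's equation with a conveyance and depth budget, Q = (1/n)*A*R^(2/3)*S^(1/2); Q_field = Q*(1-loss); Area = Q_field*t/(d/1000).
Step 1 — canal discharge (Manning's equation):
  Q = (1/0.0187) * 5.3877 * 0.53510^(2/3) * 0.0013^(1/2) = 6.846839 m^3/s
Step 2 — delivered flow: Q_field = 6.846839*(1 - 23/100) = 5.272066 m^3/s
Step 3 — volume delivered: V = 5.272066 * 6*3600 = 113876.6 m^3
Step 4 — area served: A = V / (depth/1000) = 113876.6 / 0.086 = 1324100 m^2
Therefore the field area that can be irrigated = 1324100 m^2.


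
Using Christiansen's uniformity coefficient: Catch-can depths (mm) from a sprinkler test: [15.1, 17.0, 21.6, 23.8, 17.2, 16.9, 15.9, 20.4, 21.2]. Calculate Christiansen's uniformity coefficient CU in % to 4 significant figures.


Approach: apply Christiansen's uniformity coefficient, CU = (1 - mean_abs_deviation/mean)*100.
mean = 18.7889 mm
mean |d_i - mean| = 2.63210 mm
CU = (1 - 2.63210/18.7889)*100 = 85.99 %
Therefore Christiansen's uniformity coefficient CU = 85.99 %.


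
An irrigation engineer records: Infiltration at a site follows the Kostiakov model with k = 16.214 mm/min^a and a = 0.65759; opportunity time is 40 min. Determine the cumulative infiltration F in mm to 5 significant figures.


Approach: apply the Kostiakov infiltration equation, F = k*t^a.
F = 16.214 * 40^0.65759 = 183.40 mm
Therefore the cumulative infiltration F = 183.40 mm.


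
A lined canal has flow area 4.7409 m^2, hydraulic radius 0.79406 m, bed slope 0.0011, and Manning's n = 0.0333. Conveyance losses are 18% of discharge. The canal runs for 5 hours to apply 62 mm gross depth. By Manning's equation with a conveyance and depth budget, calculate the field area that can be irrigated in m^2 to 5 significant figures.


Approach: apply Manning's equation with a conveyance and depth budget, Q = (1/n)*A*R^(2/3)*S^(1/2); Q_field = Q*(1-loss); Area = Q_field*t/(d/1000).
Step 1 — canal discharge (Manning's equation):
  Q = (1/0.0333) * 4.7409 * 0.79406^(2/3) * 0.0011^(1/2) = 4.049006 m^3/s
Step 2 — delivered flow: Q_field = 4.049006*(1 - 18/100) = 3.320185 m^3/s
Step 3 — volume delivered: V = 3.320185 * 5*3600 = 59763.33 m^3
Step 4 — area served: A = V / (depth/1000) = 59763.33 / 0.062 = 963920 m^2
Therefore the field area that can be irrigated = 963920 m^2.
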